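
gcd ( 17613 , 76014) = 927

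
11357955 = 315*36057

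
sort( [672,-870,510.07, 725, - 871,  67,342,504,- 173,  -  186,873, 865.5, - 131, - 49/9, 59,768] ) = [ - 871, - 870,-186, - 173, - 131, - 49/9,59,  67,342,504,510.07, 672, 725, 768  ,  865.5,873] 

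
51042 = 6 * 8507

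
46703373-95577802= - 48874429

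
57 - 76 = -19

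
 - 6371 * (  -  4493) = 28624903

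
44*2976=130944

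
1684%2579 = 1684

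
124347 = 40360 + 83987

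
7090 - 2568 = 4522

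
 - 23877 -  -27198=3321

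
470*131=61570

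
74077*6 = 444462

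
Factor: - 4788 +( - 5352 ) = -10140 = - 2^2 * 3^1*5^1*13^2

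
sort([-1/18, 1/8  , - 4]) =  [ - 4, - 1/18, 1/8] 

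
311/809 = 311/809 = 0.38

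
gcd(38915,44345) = 905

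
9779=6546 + 3233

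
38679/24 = 12893/8=1611.62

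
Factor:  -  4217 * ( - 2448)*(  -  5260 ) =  - 2^6*3^2*5^1*17^1 * 263^1*4217^1 = - 54300116160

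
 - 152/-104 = 1  +  6/13 = 1.46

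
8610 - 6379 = 2231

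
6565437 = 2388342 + 4177095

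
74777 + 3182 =77959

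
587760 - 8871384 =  - 8283624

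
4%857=4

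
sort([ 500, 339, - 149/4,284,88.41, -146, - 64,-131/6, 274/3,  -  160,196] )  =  [ - 160, - 146, - 64, -149/4 , - 131/6,88.41, 274/3, 196,284,339, 500] 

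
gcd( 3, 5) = 1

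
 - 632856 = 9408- 642264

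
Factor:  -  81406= - 2^1*13^1 * 31^1*101^1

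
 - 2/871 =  - 1+869/871 = - 0.00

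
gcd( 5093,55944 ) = 1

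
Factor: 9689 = 9689^1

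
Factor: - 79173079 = - 241^1  *  328519^1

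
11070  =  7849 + 3221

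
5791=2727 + 3064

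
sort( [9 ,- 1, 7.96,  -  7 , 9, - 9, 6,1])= [ - 9 ,  -  7,-1,1,6,  7.96,9, 9]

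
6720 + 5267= 11987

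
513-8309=-7796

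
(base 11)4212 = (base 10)5579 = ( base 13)2702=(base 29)6IB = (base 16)15cb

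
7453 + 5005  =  12458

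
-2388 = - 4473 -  -2085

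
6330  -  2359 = 3971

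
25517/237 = 323/3 = 107.67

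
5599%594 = 253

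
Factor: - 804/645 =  - 268/215=- 2^2 * 5^(  -  1)*43^( - 1)*67^1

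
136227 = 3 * 45409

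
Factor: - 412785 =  - 3^2*5^1*9173^1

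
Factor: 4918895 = 5^1*23^1*42773^1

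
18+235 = 253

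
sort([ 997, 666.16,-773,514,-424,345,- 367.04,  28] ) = [ - 773, - 424, - 367.04,28, 345,514,666.16, 997 ]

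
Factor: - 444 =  - 2^2*3^1*37^1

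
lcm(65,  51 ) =3315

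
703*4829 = 3394787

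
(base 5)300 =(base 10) 75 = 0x4B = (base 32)2b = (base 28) 2J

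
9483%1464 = 699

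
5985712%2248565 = 1488582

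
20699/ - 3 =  - 20699/3 = - 6899.67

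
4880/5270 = 488/527 = 0.93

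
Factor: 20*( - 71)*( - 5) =7100 = 2^2*5^2*71^1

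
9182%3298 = 2586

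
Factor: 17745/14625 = 3^( - 1)*5^(-2 )*7^1 * 13^1 = 91/75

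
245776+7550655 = 7796431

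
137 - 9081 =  - 8944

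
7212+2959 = 10171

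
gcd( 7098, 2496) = 78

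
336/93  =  3  +  19/31  =  3.61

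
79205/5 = 15841 = 15841.00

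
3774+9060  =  12834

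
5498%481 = 207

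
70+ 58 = 128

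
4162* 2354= 9797348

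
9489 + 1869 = 11358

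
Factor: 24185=5^1*7^1*691^1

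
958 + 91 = 1049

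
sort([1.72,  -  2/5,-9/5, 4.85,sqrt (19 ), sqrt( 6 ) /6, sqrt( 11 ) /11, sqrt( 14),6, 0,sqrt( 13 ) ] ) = [  -  9/5, - 2/5,0,sqrt( 11 )/11, sqrt( 6)/6,1.72,sqrt(13),sqrt(14 ),sqrt( 19),4.85 , 6]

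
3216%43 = 34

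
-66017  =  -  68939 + 2922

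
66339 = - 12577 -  - 78916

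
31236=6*5206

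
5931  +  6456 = 12387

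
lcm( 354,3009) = 6018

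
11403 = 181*63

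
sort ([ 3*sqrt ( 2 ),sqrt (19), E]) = [E, 3*sqrt( 2), sqrt(19)] 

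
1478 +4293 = 5771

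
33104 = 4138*8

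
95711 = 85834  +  9877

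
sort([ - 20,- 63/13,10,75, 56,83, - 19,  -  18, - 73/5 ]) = [ - 20,  -  19, - 18, - 73/5, - 63/13, 10,56,75,83] 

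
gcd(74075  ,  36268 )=1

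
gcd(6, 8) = 2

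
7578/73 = 7578/73 = 103.81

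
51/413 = 51/413 = 0.12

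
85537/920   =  92 + 39/40=92.97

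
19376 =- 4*( - 4844 )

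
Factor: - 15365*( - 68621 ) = 1054361665 = 5^1  *7^2*439^1*9803^1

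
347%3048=347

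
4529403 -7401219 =  -  2871816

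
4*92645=370580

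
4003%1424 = 1155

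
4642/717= 4642/717 = 6.47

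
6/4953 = 2/1651 = 0.00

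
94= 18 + 76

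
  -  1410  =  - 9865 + 8455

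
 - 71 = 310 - 381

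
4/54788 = 1/13697 = 0.00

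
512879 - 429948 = 82931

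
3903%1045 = 768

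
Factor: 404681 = 19^3*59^1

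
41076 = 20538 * 2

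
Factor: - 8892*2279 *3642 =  - 73804649256 = -2^3 * 3^3*13^1*19^1 * 43^1*53^1 *607^1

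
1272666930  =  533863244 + 738803686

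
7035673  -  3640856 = 3394817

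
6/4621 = 6/4621 =0.00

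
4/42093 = 4/42093 = 0.00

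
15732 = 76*207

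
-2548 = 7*( - 364) 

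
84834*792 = 67188528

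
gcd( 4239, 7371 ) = 27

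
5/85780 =1/17156 = 0.00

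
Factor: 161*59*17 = 7^1*17^1*23^1*59^1 = 161483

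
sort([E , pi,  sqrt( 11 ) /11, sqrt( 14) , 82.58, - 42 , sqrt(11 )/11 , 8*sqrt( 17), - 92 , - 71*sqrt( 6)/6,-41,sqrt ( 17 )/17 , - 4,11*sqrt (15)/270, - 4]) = [- 92,-42,-41,-71*sqrt( 6)/6, - 4, - 4 , 11*sqrt ( 15)/270,sqrt ( 17)/17, sqrt( 11)/11,sqrt( 11)/11, E, pi, sqrt(14),8*sqrt(17), 82.58]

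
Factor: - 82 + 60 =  - 2^1*11^1 = - 22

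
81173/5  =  81173/5 =16234.60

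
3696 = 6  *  616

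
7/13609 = 7/13609 = 0.00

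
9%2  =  1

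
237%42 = 27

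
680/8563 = 680/8563 =0.08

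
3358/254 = 13 + 28/127 =13.22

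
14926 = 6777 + 8149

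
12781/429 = 29 + 340/429 = 29.79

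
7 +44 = 51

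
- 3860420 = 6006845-9867265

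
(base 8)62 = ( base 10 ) 50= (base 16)32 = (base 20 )2A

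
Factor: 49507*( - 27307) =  -7^1*31^1*47^1*83^1 * 1597^1= - 1351887649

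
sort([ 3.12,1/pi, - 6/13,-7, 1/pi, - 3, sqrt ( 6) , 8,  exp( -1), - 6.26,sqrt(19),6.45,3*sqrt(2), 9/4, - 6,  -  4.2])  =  [-7 ,  -  6.26, - 6,-4.2, -3, - 6/13, 1/pi,1/pi,exp( - 1), 9/4,sqrt( 6), 3.12, 3*sqrt(2), sqrt(19),  6.45, 8]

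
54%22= 10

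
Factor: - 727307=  - 7^2*14843^1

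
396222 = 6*66037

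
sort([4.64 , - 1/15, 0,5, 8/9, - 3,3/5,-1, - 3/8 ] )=[ -3, - 1, - 3/8, - 1/15,0, 3/5, 8/9,4.64, 5]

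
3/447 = 1/149 = 0.01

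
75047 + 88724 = 163771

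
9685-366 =9319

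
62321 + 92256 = 154577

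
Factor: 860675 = 5^2*173^1*199^1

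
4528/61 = 74 + 14/61 = 74.23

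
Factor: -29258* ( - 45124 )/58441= 2^3*29^1*389^1*14629^1*58441^ ( - 1) = 1320237992/58441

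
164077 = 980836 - 816759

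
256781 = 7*36683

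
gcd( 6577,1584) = 1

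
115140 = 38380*3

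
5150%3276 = 1874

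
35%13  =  9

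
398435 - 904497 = -506062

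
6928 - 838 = 6090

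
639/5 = 639/5=127.80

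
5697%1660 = 717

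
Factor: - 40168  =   - 2^3*5021^1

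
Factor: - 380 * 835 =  - 2^2*5^2*19^1*167^1 = - 317300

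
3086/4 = 771+1/2 =771.50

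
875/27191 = 875/27191 = 0.03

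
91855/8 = 11481  +  7/8 = 11481.88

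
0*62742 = 0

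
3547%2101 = 1446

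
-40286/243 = -40286/243 = - 165.79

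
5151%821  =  225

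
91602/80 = 45801/40=1145.03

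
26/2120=13/1060 = 0.01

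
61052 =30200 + 30852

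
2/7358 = 1/3679 = 0.00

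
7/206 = 7/206 = 0.03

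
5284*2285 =12073940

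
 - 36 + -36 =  - 72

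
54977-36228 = 18749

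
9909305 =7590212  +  2319093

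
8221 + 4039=12260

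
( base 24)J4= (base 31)EQ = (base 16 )1cc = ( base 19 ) 154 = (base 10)460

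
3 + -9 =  - 6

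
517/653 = 517/653 = 0.79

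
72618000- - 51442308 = 124060308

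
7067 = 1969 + 5098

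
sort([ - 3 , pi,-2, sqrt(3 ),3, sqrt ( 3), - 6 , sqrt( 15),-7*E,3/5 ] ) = [ - 7*E,-6,-3, - 2, 3/5 , sqrt(3),  sqrt (3 ),3, pi, sqrt(15) ]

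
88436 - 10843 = 77593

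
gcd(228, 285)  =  57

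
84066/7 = 84066/7 = 12009.43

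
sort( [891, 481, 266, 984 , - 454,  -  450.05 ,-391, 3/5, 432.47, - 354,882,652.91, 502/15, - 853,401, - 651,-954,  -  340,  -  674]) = [ -954, -853, - 674,  -  651,- 454,  -  450.05,  -  391,-354, - 340, 3/5,502/15,266,401,432.47, 481,652.91, 882,891,984]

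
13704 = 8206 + 5498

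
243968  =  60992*4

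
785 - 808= - 23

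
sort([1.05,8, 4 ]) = [1.05,4,8] 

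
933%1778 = 933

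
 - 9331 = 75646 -84977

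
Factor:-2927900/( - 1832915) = 585580/366583 = 2^2*5^1 * 7^( - 1)*19^1*23^1*67^1*52369^( - 1)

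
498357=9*55373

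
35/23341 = 35/23341=0.00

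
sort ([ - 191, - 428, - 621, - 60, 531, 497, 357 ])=[  -  621,-428,-191, - 60, 357, 497, 531 ] 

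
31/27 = 1 + 4/27=1.15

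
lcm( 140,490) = 980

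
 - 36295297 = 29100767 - 65396064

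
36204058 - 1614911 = 34589147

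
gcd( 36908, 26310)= 2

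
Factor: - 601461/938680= - 2^( - 3)*3^2*5^( - 1 )*7^1*31^( - 1 ) * 757^( - 1)*9547^1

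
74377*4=297508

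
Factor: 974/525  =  2^1 *3^(-1)*5^(- 2)*7^ ( - 1 )*487^1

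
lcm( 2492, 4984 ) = 4984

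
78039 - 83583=  -  5544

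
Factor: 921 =3^1*307^1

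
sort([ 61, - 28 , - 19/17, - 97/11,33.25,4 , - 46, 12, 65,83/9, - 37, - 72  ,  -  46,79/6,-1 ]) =[-72, - 46, - 46, - 37, - 28, - 97/11, - 19/17  , - 1,4, 83/9,  12,79/6,33.25, 61,65 ]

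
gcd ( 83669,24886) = 1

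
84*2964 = 248976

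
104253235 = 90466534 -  - 13786701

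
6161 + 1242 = 7403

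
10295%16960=10295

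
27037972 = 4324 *6253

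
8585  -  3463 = 5122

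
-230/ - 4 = 57 + 1/2 = 57.50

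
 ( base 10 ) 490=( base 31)fp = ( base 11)406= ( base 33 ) es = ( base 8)752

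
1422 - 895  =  527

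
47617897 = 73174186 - 25556289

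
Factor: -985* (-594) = 585090 = 2^1 *3^3* 5^1 * 11^1 * 197^1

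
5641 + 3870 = 9511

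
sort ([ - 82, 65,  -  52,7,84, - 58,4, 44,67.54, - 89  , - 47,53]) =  [ - 89, - 82, - 58, - 52, - 47,4,7, 44,53,  65,67.54,  84]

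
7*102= 714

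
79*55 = 4345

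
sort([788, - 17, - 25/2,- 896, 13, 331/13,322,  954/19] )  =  [-896, - 17 , - 25/2,13, 331/13,954/19, 322, 788 ] 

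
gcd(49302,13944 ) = 498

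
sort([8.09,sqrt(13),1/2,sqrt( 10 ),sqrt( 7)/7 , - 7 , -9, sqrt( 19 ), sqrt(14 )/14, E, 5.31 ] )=[  -  9, - 7 , sqrt(14 )/14,sqrt ( 7)/7,  1/2, E , sqrt( 10),sqrt (13) , sqrt( 19),5.31,8.09 ]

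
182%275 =182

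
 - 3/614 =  - 1 + 611/614= - 0.00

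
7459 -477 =6982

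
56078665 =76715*731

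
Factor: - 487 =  - 487^1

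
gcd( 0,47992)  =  47992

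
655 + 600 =1255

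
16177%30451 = 16177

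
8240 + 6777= 15017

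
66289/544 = 121 + 465/544 = 121.85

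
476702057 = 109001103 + 367700954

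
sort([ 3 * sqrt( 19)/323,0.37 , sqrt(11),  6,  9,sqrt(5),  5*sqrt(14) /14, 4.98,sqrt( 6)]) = [3*sqrt( 19) /323,0.37,5*sqrt( 14) /14,sqrt(5),sqrt( 6 ), sqrt(11),4.98, 6,9]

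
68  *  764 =51952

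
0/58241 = 0 =0.00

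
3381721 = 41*82481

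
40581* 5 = 202905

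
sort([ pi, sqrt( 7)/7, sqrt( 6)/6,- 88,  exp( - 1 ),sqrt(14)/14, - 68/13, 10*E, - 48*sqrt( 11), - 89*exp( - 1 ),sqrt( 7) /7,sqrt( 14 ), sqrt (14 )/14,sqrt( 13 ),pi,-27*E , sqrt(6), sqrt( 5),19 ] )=[ - 48*sqrt(11 ),-88, - 27*E, - 89*exp(-1 ), -68/13,sqrt( 14 )/14, sqrt(14)/14,exp ( - 1),sqrt ( 7)/7,sqrt (7)/7, sqrt( 6 ) /6, sqrt( 5),sqrt (6),pi,pi,sqrt( 13),  sqrt( 14 ),19, 10  *E ] 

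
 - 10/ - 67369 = 10/67369 = 0.00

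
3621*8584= 31082664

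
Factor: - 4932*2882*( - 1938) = 27546778512 = 2^4*3^3*11^1 * 17^1 * 19^1*131^1*137^1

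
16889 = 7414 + 9475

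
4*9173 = 36692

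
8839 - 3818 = 5021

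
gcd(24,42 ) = 6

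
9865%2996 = 877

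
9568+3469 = 13037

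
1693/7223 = 1693/7223 = 0.23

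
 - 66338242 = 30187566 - 96525808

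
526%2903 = 526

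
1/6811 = 1/6811 = 0.00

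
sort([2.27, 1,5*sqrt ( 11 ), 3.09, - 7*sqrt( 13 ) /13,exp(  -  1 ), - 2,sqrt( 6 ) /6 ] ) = [ - 2, - 7*sqrt( 13 ) /13, exp( - 1 ), sqrt( 6 )/6,1,2.27, 3.09,5  *sqrt(11 ) ] 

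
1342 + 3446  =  4788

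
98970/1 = 98970 = 98970.00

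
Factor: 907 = 907^1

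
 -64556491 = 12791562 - 77348053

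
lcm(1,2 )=2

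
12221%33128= 12221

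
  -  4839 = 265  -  5104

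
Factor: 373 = 373^1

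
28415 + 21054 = 49469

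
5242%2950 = 2292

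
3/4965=1/1655 = 0.00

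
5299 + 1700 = 6999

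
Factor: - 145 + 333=2^2*47^1  =  188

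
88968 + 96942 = 185910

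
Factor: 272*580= 2^6*5^1*17^1*29^1 = 157760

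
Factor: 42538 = 2^1*21269^1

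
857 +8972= 9829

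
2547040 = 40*63676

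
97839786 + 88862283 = 186702069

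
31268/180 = 173 + 32/45 = 173.71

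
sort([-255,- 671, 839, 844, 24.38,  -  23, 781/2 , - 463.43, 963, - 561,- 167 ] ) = [ -671, - 561, - 463.43,- 255, - 167, - 23,24.38,781/2, 839, 844,963]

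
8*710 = 5680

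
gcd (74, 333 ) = 37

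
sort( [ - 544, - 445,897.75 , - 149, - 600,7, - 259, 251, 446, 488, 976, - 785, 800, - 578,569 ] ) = [ - 785, - 600, - 578,-544, - 445, - 259, - 149, 7,251,446,488,569, 800,897.75,976 ]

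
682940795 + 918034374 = 1600975169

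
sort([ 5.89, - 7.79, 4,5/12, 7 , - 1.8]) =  [-7.79, - 1.8,5/12,4, 5.89,7]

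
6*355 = 2130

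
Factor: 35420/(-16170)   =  - 46/21 = - 2^1*3^ (-1)*7^( - 1 )* 23^1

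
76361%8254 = 2075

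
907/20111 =907/20111 = 0.05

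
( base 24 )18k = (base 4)30110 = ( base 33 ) NT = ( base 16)314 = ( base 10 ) 788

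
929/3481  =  929/3481  =  0.27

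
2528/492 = 5 + 17/123 = 5.14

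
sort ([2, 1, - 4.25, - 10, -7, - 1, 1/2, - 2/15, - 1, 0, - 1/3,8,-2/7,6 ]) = [ - 10, - 7, - 4.25, - 1,  -  1, - 1/3, - 2/7, - 2/15, 0,  1/2, 1 , 2,6,8 ] 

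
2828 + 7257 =10085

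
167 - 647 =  - 480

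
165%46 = 27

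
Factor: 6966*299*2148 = 4473927432 = 2^3 * 3^5*13^1*23^1*43^1*179^1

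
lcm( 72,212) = 3816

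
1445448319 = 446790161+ 998658158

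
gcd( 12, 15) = 3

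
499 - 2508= - 2009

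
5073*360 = 1826280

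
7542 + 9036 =16578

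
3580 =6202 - 2622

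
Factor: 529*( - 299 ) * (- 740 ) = 2^2*5^1 * 13^1*23^3*37^1 = 117046540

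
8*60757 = 486056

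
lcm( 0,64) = 0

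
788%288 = 212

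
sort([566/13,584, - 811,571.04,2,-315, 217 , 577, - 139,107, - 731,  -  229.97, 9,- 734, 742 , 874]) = [-811, -734, - 731,  -  315, - 229.97, - 139, 2, 9, 566/13, 107, 217, 571.04,577, 584, 742,874 ] 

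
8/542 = 4/271=0.01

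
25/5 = 5 = 5.00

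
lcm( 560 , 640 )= 4480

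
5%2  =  1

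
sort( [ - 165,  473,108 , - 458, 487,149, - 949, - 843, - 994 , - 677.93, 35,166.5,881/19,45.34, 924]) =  [-994, - 949, - 843,  -  677.93,-458, - 165,  35,45.34, 881/19,108,149,  166.5,473,487, 924]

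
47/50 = 47/50 = 0.94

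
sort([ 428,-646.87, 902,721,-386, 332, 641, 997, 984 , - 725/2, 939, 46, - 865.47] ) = [ - 865.47, - 646.87,-386, - 725/2, 46, 332, 428,  641, 721, 902, 939, 984, 997]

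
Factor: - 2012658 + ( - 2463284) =  -  4475942 = - 2^1*  151^1*14821^1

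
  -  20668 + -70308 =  - 90976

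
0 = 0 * 5417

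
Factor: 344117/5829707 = 13^ ( - 1)*73^(- 1)  *6143^( -1)*344117^1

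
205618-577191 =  - 371573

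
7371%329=133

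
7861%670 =491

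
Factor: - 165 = - 3^1*5^1*11^1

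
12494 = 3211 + 9283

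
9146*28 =256088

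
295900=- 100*( - 2959)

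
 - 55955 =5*( - 11191 ) 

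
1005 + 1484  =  2489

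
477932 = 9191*52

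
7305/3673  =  1 + 3632/3673 = 1.99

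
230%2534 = 230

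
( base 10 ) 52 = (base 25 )22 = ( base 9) 57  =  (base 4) 310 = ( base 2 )110100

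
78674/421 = 78674/421 = 186.87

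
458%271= 187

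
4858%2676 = 2182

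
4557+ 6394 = 10951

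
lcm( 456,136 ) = 7752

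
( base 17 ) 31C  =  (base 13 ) 53c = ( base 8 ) 1600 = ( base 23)1fm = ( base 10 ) 896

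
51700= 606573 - 554873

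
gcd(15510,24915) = 165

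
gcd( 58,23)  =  1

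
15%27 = 15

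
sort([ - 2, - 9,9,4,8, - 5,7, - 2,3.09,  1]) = [  -  9, - 5, - 2 , - 2, 1, 3.09, 4, 7,8,9]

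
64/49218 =32/24609 = 0.00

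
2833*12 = 33996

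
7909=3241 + 4668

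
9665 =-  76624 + 86289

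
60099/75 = 801+8/25 = 801.32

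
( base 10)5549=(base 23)ab6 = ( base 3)21121112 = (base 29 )6ha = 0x15ad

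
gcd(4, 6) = 2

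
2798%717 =647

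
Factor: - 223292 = - 2^2*55823^1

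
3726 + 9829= 13555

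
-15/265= - 3/53 = -0.06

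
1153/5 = 230+3/5 = 230.60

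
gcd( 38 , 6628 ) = 2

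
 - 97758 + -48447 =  - 146205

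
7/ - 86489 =  -  1+86482/86489 = -0.00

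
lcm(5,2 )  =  10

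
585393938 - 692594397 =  - 107200459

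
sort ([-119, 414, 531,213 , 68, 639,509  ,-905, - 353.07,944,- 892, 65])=[ - 905, - 892 ,  -  353.07, - 119,65, 68,  213, 414, 509,531,  639, 944] 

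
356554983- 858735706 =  - 502180723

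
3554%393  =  17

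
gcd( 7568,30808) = 8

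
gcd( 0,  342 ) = 342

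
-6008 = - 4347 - 1661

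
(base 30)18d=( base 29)1AM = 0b10010000001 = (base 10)1153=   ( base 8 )2201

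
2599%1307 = 1292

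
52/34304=13/8576  =  0.00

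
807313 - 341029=466284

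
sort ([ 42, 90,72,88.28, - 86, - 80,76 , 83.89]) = [ - 86, - 80, 42 , 72,76,83.89,88.28,90 ]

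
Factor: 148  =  2^2*37^1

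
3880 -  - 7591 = 11471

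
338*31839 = 10761582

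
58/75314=29/37657 = 0.00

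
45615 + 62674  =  108289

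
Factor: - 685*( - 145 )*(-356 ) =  - 35359700 = - 2^2*5^2*29^1*89^1*137^1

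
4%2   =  0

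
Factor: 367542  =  2^1* 3^2*7^1*2917^1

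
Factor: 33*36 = 2^2*3^3*11^1 = 1188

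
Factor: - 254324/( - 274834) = 2^1*31^1 * 67^( - 1) = 62/67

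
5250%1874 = 1502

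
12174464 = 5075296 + 7099168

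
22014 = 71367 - 49353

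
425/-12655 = - 1+2446/2531= -0.03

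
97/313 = 97/313 = 0.31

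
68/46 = 1+11/23 = 1.48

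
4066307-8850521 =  - 4784214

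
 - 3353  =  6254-9607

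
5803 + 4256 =10059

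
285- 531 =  - 246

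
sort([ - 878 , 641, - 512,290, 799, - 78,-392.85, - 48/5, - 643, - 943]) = [ - 943, - 878,-643, - 512, - 392.85, - 78, - 48/5, 290, 641,799] 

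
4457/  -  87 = - 4457/87=- 51.23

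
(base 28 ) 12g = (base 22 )1GK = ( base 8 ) 1530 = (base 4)31120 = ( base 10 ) 856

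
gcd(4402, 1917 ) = 71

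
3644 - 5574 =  - 1930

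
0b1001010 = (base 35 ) 24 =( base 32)2a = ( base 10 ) 74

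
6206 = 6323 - 117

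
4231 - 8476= - 4245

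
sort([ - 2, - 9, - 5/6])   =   [ - 9, - 2, - 5/6]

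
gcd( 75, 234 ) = 3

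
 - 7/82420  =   - 7/82420 = - 0.00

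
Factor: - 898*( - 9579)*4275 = 2^1*3^3*5^2*19^1*31^1*103^1*449^1   =  36773302050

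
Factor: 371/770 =2^( - 1 )  *5^( -1)*11^( - 1 )*53^1 = 53/110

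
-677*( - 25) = 16925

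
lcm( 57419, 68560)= 4593520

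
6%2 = 0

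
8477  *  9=76293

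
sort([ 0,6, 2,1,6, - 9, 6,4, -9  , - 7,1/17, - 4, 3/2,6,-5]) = [ - 9, - 9, - 7,-5, - 4, 0, 1/17, 1,3/2, 2, 4,6, 6,6, 6] 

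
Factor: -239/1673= -1/7=-  7^( - 1)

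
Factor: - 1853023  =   - 449^1 *4127^1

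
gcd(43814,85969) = 1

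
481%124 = 109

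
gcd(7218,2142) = 18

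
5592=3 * 1864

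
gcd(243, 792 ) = 9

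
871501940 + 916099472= 1787601412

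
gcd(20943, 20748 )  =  39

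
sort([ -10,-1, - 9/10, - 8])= [ -10,-8, - 1, - 9/10]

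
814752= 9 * 90528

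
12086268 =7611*1588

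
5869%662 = 573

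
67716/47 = 1440+36/47 = 1440.77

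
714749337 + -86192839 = 628556498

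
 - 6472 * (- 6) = 38832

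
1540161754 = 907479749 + 632682005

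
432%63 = 54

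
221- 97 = 124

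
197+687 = 884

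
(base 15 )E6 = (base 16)d8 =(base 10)216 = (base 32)6O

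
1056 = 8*132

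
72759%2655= 1074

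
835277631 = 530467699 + 304809932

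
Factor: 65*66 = 4290  =  2^1 * 3^1*5^1*11^1 * 13^1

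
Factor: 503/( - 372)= - 2^( - 2 )*3^( - 1)*31^( - 1)*503^1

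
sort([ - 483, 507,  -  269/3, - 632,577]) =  [ - 632,  -  483, - 269/3,507 , 577 ] 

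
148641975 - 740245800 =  - 591603825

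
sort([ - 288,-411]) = [ - 411,-288]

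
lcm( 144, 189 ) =3024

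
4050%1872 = 306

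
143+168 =311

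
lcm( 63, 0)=0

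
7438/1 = 7438 = 7438.00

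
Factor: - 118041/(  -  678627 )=39347/226209 =3^( - 1) * 7^2*11^1 * 73^1 * 75403^( - 1 )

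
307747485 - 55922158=251825327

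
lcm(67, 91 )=6097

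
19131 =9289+9842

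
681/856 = 681/856 = 0.80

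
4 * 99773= 399092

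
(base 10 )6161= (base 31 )6cn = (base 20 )F81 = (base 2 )1100000010001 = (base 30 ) 6pb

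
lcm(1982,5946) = 5946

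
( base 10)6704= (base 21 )f45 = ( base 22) dig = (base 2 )1101000110000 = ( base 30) 7de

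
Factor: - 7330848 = -2^5 * 3^1*7^1*10909^1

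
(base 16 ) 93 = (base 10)147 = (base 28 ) 57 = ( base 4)2103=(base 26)5h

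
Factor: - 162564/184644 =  - 3^(-1)*19^1*31^1*223^( - 1 ) = -589/669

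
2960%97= 50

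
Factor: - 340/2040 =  - 2^( - 1 )*3^( - 1) = - 1/6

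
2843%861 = 260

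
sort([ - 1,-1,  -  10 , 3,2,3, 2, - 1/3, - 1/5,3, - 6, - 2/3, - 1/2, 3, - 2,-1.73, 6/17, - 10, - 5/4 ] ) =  [ -10, -10,  -  6, - 2,-1.73, -5/4, - 1, - 1, - 2/3, - 1/2, - 1/3, - 1/5, 6/17, 2, 2, 3 , 3, 3,3 ] 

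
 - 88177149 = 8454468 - 96631617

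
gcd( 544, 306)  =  34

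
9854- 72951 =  - 63097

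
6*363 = 2178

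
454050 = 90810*5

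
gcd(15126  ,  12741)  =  3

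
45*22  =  990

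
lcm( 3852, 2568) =7704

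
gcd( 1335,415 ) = 5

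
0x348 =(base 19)264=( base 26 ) 168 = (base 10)840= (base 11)6a4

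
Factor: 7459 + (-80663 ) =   -  2^2*18301^1 = -73204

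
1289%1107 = 182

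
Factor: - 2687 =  - 2687^1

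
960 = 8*120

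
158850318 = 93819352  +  65030966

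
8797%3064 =2669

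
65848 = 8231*8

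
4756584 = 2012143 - -2744441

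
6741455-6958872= - 217417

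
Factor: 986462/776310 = 3^( -1)*5^( - 1) * 113^( - 1)*229^( - 1)*493231^1 = 493231/388155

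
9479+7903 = 17382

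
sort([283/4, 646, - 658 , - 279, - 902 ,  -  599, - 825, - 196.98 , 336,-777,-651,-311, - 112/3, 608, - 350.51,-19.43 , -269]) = [ - 902, - 825,-777, - 658, - 651, - 599, - 350.51, - 311, - 279, - 269, - 196.98,-112/3,-19.43 , 283/4, 336, 608 , 646 ] 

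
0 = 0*6914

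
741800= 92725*8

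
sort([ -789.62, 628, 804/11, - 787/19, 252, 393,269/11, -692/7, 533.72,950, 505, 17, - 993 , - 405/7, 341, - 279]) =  [ - 993, - 789.62,-279, -692/7, - 405/7,  -  787/19 , 17, 269/11 , 804/11 , 252,  341, 393,505, 533.72 , 628,950]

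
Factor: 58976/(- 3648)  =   - 2^( - 1 )*3^( -1 )*97^1 = - 97/6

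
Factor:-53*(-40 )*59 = 125080 = 2^3* 5^1* 53^1*59^1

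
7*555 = 3885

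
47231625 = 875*53979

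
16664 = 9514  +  7150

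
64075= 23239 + 40836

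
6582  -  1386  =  5196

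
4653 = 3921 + 732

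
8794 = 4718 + 4076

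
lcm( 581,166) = 1162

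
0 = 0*800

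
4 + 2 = 6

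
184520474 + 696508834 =881029308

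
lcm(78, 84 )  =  1092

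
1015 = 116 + 899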